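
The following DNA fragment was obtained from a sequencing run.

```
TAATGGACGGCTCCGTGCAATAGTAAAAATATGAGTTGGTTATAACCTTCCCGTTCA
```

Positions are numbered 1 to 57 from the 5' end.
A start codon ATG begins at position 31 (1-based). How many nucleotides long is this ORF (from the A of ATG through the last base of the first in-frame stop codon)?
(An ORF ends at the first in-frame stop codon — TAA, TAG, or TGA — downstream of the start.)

15

Codons from position 31: ATG (31–33), AGT (34–36), TGG (37–39), TTA (40–42), TAA (43–45).
TAA is the first in-frame stop; ORF spans 31–45, 15 nucleotides.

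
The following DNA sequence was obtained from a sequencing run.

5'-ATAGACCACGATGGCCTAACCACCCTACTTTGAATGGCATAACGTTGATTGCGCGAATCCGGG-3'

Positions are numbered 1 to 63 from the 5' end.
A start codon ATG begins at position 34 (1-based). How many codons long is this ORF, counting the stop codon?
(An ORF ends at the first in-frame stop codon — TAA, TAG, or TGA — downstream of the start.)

3

Codons from position 34: ATG (34–36), GCA (37–39), TAA (40–42).
TAA is the first in-frame stop; that's 3 codons including the stop.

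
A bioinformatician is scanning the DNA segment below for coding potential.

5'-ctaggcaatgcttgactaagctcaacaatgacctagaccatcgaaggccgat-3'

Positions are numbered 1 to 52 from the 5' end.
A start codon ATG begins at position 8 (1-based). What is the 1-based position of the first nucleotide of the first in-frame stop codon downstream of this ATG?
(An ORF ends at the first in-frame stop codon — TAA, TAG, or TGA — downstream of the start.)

Codons from position 8: ATG (8–10), CTT (11–13), GAC (14–16), TAA (17–19).
TAA is a stop codon; it begins at position 17.

17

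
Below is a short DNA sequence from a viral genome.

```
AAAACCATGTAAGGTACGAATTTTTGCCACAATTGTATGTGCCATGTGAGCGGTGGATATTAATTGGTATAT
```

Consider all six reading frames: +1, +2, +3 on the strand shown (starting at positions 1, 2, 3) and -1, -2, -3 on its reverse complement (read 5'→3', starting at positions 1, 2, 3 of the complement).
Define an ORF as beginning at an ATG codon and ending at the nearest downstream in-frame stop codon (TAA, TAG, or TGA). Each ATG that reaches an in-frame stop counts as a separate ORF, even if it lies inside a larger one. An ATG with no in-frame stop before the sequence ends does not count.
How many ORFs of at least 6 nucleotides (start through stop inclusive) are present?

3

Reverse complement (5'→3'): ATATACCAATTAATATCCACCGCTCACATGGCACATACAATTGTGGCAAAAATTCGTACCTTACATGGTTTT
Frame +1: AAA ACC ATG TAA GGT ACG AAT TTT TGC CAC AAT TGT ATG TGC CAT GTG AGC GGT GGA TAT TAA TTG GTA TAT — ATG at 7, stop TAA at 10 → 6 nt; ATG at 37, stop TAA at 61 → 27 nt.
Frame +2: AAA CCA TGT AAG GTA CGA ATT TTT GCC ACA ATT GTA TGT GCC ATG TGA GCG GTG GAT ATT AAT TGG TAT — ATG at 44, stop TGA at 47 → 6 nt.
Frame +3: AAC CAT GTA AGG TAC GAA TTT TTG CCA CAA TTG TAT GTG CCA TGT GAG CGG TGG ATA TTA ATT GGT ATA — no ATG→stop ORF.
Frame -1: ATA TAC CAA TTA ATA TCC ACC GCT CAC ATG GCA CAT ACA ATT GTG GCA AAA ATT CGT ACC TTA CAT GGT TTT — no ATG→stop ORF.
Frame -2: TAT ACC AAT TAA TAT CCA CCG CTC ACA TGG CAC ATA CAA TTG TGG CAA AAA TTC GTA CCT TAC ATG GTT — no ATG→stop ORF.
Frame -3: ATA CCA ATT AAT ATC CAC CGC TCA CAT GGC ACA TAC AAT TGT GGC AAA AAT TCG TAC CTT ACA TGG TTT — no ATG→stop ORF.
ORFs ≥ 6 nucleotides: frame +1 7–12 (6 nucleotides), frame +1 37–63 (27 nucleotides), frame +2 44–49 (6 nucleotides). Count = 3.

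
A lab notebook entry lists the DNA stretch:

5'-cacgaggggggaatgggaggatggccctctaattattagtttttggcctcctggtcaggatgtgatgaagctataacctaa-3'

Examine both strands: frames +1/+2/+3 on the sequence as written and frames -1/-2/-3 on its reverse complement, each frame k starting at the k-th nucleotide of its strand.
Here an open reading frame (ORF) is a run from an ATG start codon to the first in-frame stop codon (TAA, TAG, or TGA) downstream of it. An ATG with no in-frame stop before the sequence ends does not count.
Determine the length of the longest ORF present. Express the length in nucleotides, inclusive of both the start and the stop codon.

27

Reverse complement (5'→3'): TTAGGTTATAGCTTCATCACATCCTGACCAGGAGGCCAAAAACTAATAATTAGAGGGCCATCCTCCCATTCCCCCCTCGTG
Frame +1: CAC GAG GGG GGA ATG GGA GGA TGG CCC TCT AAT TAT TAG TTT TTG GCC TCC TGG TCA GGA TGT GAT GAA GCT ATA ACC TAA — ATG at 13, stop TAG at 37 → 27 nt.
Frame +2: ACG AGG GGG GAA TGG GAG GAT GGC CCT CTA ATT ATT AGT TTT TGG CCT CCT GGT CAG GAT GTG ATG AAG CTA TAA CCT — ATG at 65, stop TAA at 74 → 12 nt.
Frame +3: CGA GGG GGG AAT GGG AGG ATG GCC CTC TAA TTA TTA GTT TTT GGC CTC CTG GTC AGG ATG TGA TGA AGC TAT AAC CTA — ATG at 21, stop TAA at 30 → 12 nt; ATG at 60, stop TGA at 63 → 6 nt.
Frame -1: TTA GGT TAT AGC TTC ATC ACA TCC TGA CCA GGA GGC CAA AAA CTA ATA ATT AGA GGG CCA TCC TCC CAT TCC CCC CTC GTG — no ATG→stop ORF.
Frame -2: TAG GTT ATA GCT TCA TCA CAT CCT GAC CAG GAG GCC AAA AAC TAA TAA TTA GAG GGC CAT CCT CCC ATT CCC CCC TCG — no ATG→stop ORF.
Frame -3: AGG TTA TAG CTT CAT CAC ATC CTG ACC AGG AGG CCA AAA ACT AAT AAT TAG AGG GCC ATC CTC CCA TTC CCC CCT CGT — no ATG→stop ORF.
Longest: frame +1, positions 13–39, 27 nt = 9 codons = 8 aa. → 27 nucleotides.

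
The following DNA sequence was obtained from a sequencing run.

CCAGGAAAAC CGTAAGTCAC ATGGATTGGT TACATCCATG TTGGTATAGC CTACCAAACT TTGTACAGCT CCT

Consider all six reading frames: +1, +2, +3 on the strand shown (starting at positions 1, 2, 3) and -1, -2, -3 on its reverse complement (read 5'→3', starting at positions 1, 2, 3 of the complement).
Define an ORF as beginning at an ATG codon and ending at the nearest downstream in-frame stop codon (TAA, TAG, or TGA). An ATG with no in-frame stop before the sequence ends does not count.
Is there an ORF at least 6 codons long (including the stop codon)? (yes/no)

no

Reverse complement (5'→3'): AGGAGCTGTACAAAGTTTGGTAGGCTATACCAACATGGATGTAACCAATCCATGTGACTTACGGTTTTCCTGG
Frame +1: CCA GGA AAA CCG TAA GTC ACA TGG ATT GGT TAC ATC CAT GTT GGT ATA GCC TAC CAA ACT TTG TAC AGC TCC — no ATG→stop ORF.
Frame +2: CAG GAA AAC CGT AAG TCA CAT GGA TTG GTT ACA TCC ATG TTG GTA TAG CCT ACC AAA CTT TGT ACA GCT CCT — ATG at 38, stop TAG at 47 → 12 nt.
Frame +3: AGG AAA ACC GTA AGT CAC ATG GAT TGG TTA CAT CCA TGT TGG TAT AGC CTA CCA AAC TTT GTA CAG CTC — no ATG→stop ORF.
Frame -1: AGG AGC TGT ACA AAG TTT GGT AGG CTA TAC CAA CAT GGA TGT AAC CAA TCC ATG TGA CTT ACG GTT TTC CTG — ATG at 52, stop TGA at 55 → 6 nt.
Frame -2: GGA GCT GTA CAA AGT TTG GTA GGC TAT ACC AAC ATG GAT GTA ACC AAT CCA TGT GAC TTA CGG TTT TCC TGG — no ATG→stop ORF.
Frame -3: GAG CTG TAC AAA GTT TGG TAG GCT ATA CCA ACA TGG ATG TAA CCA ATC CAT GTG ACT TAC GGT TTT CCT — ATG at 39, stop TAA at 42 → 6 nt.
Largest ORF found is 4 codons < 6, so no.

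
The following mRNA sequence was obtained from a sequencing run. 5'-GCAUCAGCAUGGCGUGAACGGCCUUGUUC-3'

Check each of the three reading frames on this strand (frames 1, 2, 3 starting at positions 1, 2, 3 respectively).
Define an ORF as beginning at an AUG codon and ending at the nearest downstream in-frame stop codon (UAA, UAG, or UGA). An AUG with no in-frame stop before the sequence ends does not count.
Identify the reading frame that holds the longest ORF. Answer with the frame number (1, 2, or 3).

Frame 1: GCA UCA GCA UGG CGU GAA CGG CCU UGU — no AUG→stop ORF.
Frame 2: CAU CAG CAU GGC GUG AAC GGC CUU GUU — no AUG→stop ORF.
Frame 3: AUC AGC AUG GCG UGA ACG GCC UUG UUC — AUG at 9, stop UGA at 15 → 9 nt.
Longest ORF is 9 nt in frame 3 (positions 9–17).

3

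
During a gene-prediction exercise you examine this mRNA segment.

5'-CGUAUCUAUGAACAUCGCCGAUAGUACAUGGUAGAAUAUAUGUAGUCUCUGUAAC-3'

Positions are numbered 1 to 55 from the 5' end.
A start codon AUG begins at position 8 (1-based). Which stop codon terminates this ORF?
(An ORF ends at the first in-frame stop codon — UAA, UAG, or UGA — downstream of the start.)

Codons from position 8: AUG (8–10), AAC (11–13), AUC (14–16), GCC (17–19), GAU (20–22), AGU (23–25), ACA (26–28), UGG (29–31), UAG (32–34).
The first in-frame stop codon is UAG.

UAG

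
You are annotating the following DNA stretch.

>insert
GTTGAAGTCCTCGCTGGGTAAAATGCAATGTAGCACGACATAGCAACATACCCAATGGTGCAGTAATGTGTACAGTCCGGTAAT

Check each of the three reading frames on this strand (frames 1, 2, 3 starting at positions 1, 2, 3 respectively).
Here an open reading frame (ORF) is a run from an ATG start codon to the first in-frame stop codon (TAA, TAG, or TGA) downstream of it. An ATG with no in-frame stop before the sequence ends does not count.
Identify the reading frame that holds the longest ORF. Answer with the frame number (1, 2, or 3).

2

Frame 1: GTT GAA GTC CTC GCT GGG TAA AAT GCA ATG TAG CAC GAC ATA GCA ACA TAC CCA ATG GTG CAG TAA TGT GTA CAG TCC GGT AAT — ATG at 28, stop TAG at 31 → 6 nt; ATG at 55, stop TAA at 64 → 12 nt.
Frame 2: TTG AAG TCC TCG CTG GGT AAA ATG CAA TGT AGC ACG ACA TAG CAA CAT ACC CAA TGG TGC AGT AAT GTG TAC AGT CCG GTA — ATG at 23, stop TAG at 41 → 21 nt.
Frame 3: TGA AGT CCT CGC TGG GTA AAA TGC AAT GTA GCA CGA CAT AGC AAC ATA CCC AAT GGT GCA GTA ATG TGT ACA GTC CGG TAA — ATG at 66, stop TAA at 81 → 18 nt.
Longest ORF is 21 nt in frame 2 (positions 23–43).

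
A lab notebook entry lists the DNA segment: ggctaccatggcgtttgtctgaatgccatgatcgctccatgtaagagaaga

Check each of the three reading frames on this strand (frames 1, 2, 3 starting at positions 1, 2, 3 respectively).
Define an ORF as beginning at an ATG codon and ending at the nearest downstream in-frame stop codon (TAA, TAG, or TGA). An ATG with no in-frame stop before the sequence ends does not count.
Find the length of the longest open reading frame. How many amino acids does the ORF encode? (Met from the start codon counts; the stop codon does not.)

4

Frame 1: GGC TAC CAT GGC GTT TGT CTG AAT GCC ATG ATC GCT CCA TGT AAG AGA AGA — no ATG→stop ORF.
Frame 2: GCT ACC ATG GCG TTT GTC TGA ATG CCA TGA TCG CTC CAT GTA AGA GAA — ATG at 8, stop TGA at 20 → 15 nt; ATG at 23, stop TGA at 29 → 9 nt.
Frame 3: CTA CCA TGG CGT TTG TCT GAA TGC CAT GAT CGC TCC ATG TAA GAG AAG — ATG at 39, stop TAA at 42 → 6 nt.
Longest: frame 2, positions 8–22, 15 nt = 5 codons = 4 aa. → 4 amino acids.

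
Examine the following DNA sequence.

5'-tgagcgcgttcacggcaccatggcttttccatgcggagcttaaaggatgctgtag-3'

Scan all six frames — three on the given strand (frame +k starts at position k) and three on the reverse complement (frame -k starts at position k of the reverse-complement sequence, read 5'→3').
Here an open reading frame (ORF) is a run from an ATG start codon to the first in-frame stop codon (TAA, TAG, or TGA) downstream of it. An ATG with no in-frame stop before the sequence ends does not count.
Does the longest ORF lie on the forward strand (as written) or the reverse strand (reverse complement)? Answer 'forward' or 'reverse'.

forward

Reverse complement (5'→3'): CTACAGCATCCTTTAAGCTCCGCATGGAAAAGCCATGGTGCCGTGAACGCGCTCA
Frame +1: TGA GCG CGT TCA CGG CAC CAT GGC TTT TCC ATG CGG AGC TTA AAG GAT GCT GTA — no ATG→stop ORF.
Frame +2: GAG CGC GTT CAC GGC ACC ATG GCT TTT CCA TGC GGA GCT TAA AGG ATG CTG TAG — ATG at 20, stop TAA at 41 → 24 nt; ATG at 47, stop TAG at 53 → 9 nt.
Frame +3: AGC GCG TTC ACG GCA CCA TGG CTT TTC CAT GCG GAG CTT AAA GGA TGC TGT — no ATG→stop ORF.
Frame -1: CTA CAG CAT CCT TTA AGC TCC GCA TGG AAA AGC CAT GGT GCC GTG AAC GCG CTC — no ATG→stop ORF.
Frame -2: TAC AGC ATC CTT TAA GCT CCG CAT GGA AAA GCC ATG GTG CCG TGA ACG CGC TCA — ATG at 35, stop TGA at 44 → 12 nt.
Frame -3: ACA GCA TCC TTT AAG CTC CGC ATG GAA AAG CCA TGG TGC CGT GAA CGC GCT — no ATG→stop ORF.
Forward-strand max 24 nt; reverse-strand max 12 nt. The forward strand has the longer ORF.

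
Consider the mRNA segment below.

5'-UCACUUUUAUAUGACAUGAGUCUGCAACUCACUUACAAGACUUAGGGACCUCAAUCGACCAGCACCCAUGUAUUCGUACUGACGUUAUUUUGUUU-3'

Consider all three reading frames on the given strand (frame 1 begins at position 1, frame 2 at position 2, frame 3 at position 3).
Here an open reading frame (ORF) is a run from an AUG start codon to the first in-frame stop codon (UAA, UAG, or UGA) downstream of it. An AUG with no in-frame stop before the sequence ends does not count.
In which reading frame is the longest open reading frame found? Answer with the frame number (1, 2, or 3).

Frame 1: UCA CUU UUA UAU GAC AUG AGU CUG CAA CUC ACU UAC AAG ACU UAG GGA CCU CAA UCG ACC AGC ACC CAU GUA UUC GUA CUG ACG UUA UUU UGU — AUG at 16, stop UAG at 43 → 30 nt.
Frame 2: CAC UUU UAU AUG ACA UGA GUC UGC AAC UCA CUU ACA AGA CUU AGG GAC CUC AAU CGA CCA GCA CCC AUG UAU UCG UAC UGA CGU UAU UUU GUU — AUG at 11, stop UGA at 17 → 9 nt; AUG at 68, stop UGA at 80 → 15 nt.
Frame 3: ACU UUU AUA UGA CAU GAG UCU GCA ACU CAC UUA CAA GAC UUA GGG ACC UCA AUC GAC CAG CAC CCA UGU AUU CGU ACU GAC GUU AUU UUG UUU — no AUG→stop ORF.
Longest ORF is 30 nt in frame 1 (positions 16–45).

1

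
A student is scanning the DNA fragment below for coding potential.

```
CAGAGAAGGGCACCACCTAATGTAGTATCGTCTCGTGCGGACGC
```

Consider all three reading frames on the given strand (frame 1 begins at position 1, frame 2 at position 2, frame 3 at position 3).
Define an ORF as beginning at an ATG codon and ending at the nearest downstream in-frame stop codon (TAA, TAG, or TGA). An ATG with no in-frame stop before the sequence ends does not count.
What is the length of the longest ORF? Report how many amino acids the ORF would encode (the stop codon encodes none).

Frame 1: CAG AGA AGG GCA CCA CCT AAT GTA GTA TCG TCT CGT GCG GAC — no ATG→stop ORF.
Frame 2: AGA GAA GGG CAC CAC CTA ATG TAG TAT CGT CTC GTG CGG ACG — ATG at 20, stop TAG at 23 → 6 nt.
Frame 3: GAG AAG GGC ACC ACC TAA TGT AGT ATC GTC TCG TGC GGA CGC — no ATG→stop ORF.
Longest: frame 2, positions 20–25, 6 nt = 2 codons = 1 aa. → 1 amino acids.

1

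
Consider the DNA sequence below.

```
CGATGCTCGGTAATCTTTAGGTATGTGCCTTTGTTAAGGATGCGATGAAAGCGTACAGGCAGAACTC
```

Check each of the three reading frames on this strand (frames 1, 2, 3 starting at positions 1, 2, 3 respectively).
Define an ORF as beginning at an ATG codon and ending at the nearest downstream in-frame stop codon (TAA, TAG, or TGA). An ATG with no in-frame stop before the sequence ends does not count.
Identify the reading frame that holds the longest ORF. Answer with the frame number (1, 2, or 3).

3

Frame 1: CGA TGC TCG GTA ATC TTT AGG TAT GTG CCT TTG TTA AGG ATG CGA TGA AAG CGT ACA GGC AGA ACT — ATG at 40, stop TGA at 46 → 9 nt.
Frame 2: GAT GCT CGG TAA TCT TTA GGT ATG TGC CTT TGT TAA GGA TGC GAT GAA AGC GTA CAG GCA GAA CTC — ATG at 23, stop TAA at 35 → 15 nt.
Frame 3: ATG CTC GGT AAT CTT TAG GTA TGT GCC TTT GTT AAG GAT GCG ATG AAA GCG TAC AGG CAG AAC — ATG at 3, stop TAG at 18 → 18 nt.
Longest ORF is 18 nt in frame 3 (positions 3–20).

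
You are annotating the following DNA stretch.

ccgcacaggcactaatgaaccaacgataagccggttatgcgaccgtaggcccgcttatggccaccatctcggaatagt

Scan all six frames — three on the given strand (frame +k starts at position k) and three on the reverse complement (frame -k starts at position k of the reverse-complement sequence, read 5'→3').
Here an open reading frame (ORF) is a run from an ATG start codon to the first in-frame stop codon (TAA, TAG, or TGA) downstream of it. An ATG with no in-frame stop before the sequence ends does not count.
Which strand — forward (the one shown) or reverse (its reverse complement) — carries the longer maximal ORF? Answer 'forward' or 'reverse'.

Reverse complement (5'→3'): ACTATTCCGAGATGGTGGCCATAAGCGGGCCTACGGTCGCATAACCGGCTTATCGTTGGTTCATTAGTGCCTGTGCGG
Frame +1: CCG CAC AGG CAC TAA TGA ACC AAC GAT AAG CCG GTT ATG CGA CCG TAG GCC CGC TTA TGG CCA CCA TCT CGG AAT AGT — ATG at 37, stop TAG at 46 → 12 nt.
Frame +2: CGC ACA GGC ACT AAT GAA CCA ACG ATA AGC CGG TTA TGC GAC CGT AGG CCC GCT TAT GGC CAC CAT CTC GGA ATA — no ATG→stop ORF.
Frame +3: GCA CAG GCA CTA ATG AAC CAA CGA TAA GCC GGT TAT GCG ACC GTA GGC CCG CTT ATG GCC ACC ATC TCG GAA TAG — ATG at 15, stop TAA at 27 → 15 nt; ATG at 57, stop TAG at 75 → 21 nt.
Frame -1: ACT ATT CCG AGA TGG TGG CCA TAA GCG GGC CTA CGG TCG CAT AAC CGG CTT ATC GTT GGT TCA TTA GTG CCT GTG CGG — no ATG→stop ORF.
Frame -2: CTA TTC CGA GAT GGT GGC CAT AAG CGG GCC TAC GGT CGC ATA ACC GGC TTA TCG TTG GTT CAT TAG TGC CTG TGC — no ATG→stop ORF.
Frame -3: TAT TCC GAG ATG GTG GCC ATA AGC GGG CCT ACG GTC GCA TAA CCG GCT TAT CGT TGG TTC ATT AGT GCC TGT GCG — ATG at 12, stop TAA at 42 → 33 nt.
Forward-strand max 21 nt; reverse-strand max 33 nt. The reverse strand has the longer ORF.

reverse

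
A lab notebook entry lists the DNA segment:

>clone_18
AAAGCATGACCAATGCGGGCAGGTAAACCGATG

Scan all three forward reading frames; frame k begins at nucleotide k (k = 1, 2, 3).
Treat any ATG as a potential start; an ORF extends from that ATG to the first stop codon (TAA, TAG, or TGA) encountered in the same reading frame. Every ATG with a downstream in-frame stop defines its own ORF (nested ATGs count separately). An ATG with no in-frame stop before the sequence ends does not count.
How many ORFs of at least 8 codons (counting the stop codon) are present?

Frame 1: AAA GCA TGA CCA ATG CGG GCA GGT AAA CCG ATG — no ATG→stop ORF.
Frame 2: AAG CAT GAC CAA TGC GGG CAG GTA AAC CGA — no ATG→stop ORF.
Frame 3: AGC ATG ACC AAT GCG GGC AGG TAA ACC GAT — ATG at 6, stop TAA at 24 → 21 nt.
No ORF reaches 8 codons. Count = 0.

0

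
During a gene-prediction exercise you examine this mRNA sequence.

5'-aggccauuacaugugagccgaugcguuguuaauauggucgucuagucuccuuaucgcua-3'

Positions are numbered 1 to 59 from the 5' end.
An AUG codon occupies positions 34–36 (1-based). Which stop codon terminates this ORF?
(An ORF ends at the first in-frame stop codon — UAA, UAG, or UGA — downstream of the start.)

UAG

Codons from position 34: AUG (34–36), GUC (37–39), GUC (40–42), UAG (43–45).
The first in-frame stop codon is UAG.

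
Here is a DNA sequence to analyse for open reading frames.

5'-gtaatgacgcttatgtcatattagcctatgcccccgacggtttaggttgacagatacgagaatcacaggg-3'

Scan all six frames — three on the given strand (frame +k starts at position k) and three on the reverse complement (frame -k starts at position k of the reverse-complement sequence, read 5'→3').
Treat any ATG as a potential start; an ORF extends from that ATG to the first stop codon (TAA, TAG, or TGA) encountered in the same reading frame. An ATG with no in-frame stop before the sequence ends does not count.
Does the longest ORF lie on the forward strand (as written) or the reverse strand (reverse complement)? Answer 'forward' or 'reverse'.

forward

Reverse complement (5'→3'): CCCTGTGATTCTCGTATCTGTCAACCTAAACCGTCGGGGGCATAGGCTAATATGACATAAGCGTCATTAC
Frame +1: GTA ATG ACG CTT ATG TCA TAT TAG CCT ATG CCC CCG ACG GTT TAG GTT GAC AGA TAC GAG AAT CAC AGG — ATG at 4, stop TAG at 22 → 21 nt; ATG at 13, stop TAG at 22 → 12 nt; ATG at 28, stop TAG at 43 → 18 nt.
Frame +2: TAA TGA CGC TTA TGT CAT ATT AGC CTA TGC CCC CGA CGG TTT AGG TTG ACA GAT ACG AGA ATC ACA GGG — no ATG→stop ORF.
Frame +3: AAT GAC GCT TAT GTC ATA TTA GCC TAT GCC CCC GAC GGT TTA GGT TGA CAG ATA CGA GAA TCA CAG — no ATG→stop ORF.
Frame -1: CCC TGT GAT TCT CGT ATC TGT CAA CCT AAA CCG TCG GGG GCA TAG GCT AAT ATG ACA TAA GCG TCA TTA — ATG at 52, stop TAA at 58 → 9 nt.
Frame -2: CCT GTG ATT CTC GTA TCT GTC AAC CTA AAC CGT CGG GGG CAT AGG CTA ATA TGA CAT AAG CGT CAT TAC — no ATG→stop ORF.
Frame -3: CTG TGA TTC TCG TAT CTG TCA ACC TAA ACC GTC GGG GGC ATA GGC TAA TAT GAC ATA AGC GTC ATT — no ATG→stop ORF.
Forward-strand max 21 nt; reverse-strand max 9 nt. The forward strand has the longer ORF.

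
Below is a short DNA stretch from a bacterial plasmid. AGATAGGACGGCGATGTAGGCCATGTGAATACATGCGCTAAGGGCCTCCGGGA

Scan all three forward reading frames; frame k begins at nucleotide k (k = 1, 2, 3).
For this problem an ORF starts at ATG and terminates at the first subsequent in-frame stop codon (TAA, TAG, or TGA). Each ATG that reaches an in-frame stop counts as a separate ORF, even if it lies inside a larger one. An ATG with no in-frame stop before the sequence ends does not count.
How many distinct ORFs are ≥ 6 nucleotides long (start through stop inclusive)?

Frame 1: AGA TAG GAC GGC GAT GTA GGC CAT GTG AAT ACA TGC GCT AAG GGC CTC CGG — no ATG→stop ORF.
Frame 2: GAT AGG ACG GCG ATG TAG GCC ATG TGA ATA CAT GCG CTA AGG GCC TCC GGG — ATG at 14, stop TAG at 17 → 6 nt; ATG at 23, stop TGA at 26 → 6 nt.
Frame 3: ATA GGA CGG CGA TGT AGG CCA TGT GAA TAC ATG CGC TAA GGG CCT CCG GGA — ATG at 33, stop TAA at 39 → 9 nt.
ORFs ≥ 6 nucleotides: frame 2 14–19 (6 nucleotides), frame 2 23–28 (6 nucleotides), frame 3 33–41 (9 nucleotides). Count = 3.

3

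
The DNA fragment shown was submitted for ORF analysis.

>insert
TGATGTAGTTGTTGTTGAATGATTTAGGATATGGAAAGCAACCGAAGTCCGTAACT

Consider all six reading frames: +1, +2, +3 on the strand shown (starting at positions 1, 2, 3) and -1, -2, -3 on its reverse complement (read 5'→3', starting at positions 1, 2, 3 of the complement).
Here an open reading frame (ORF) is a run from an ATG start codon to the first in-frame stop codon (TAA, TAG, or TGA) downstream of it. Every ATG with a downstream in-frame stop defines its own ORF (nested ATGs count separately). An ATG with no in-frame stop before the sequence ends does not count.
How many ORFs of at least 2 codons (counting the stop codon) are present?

3

Reverse complement (5'→3'): AGTTACGGACTTCGGTTGCTTTCCATATCCTAAATCATTCAACAACAACTACATCA
Frame +1: TGA TGT AGT TGT TGT TGA ATG ATT TAG GAT ATG GAA AGC AAC CGA AGT CCG TAA — ATG at 19, stop TAG at 25 → 9 nt; ATG at 31, stop TAA at 52 → 24 nt.
Frame +2: GAT GTA GTT GTT GTT GAA TGA TTT AGG ATA TGG AAA GCA ACC GAA GTC CGT AAC — no ATG→stop ORF.
Frame +3: ATG TAG TTG TTG TTG AAT GAT TTA GGA TAT GGA AAG CAA CCG AAG TCC GTA ACT — ATG at 3, stop TAG at 6 → 6 nt.
Frame -1: AGT TAC GGA CTT CGG TTG CTT TCC ATA TCC TAA ATC ATT CAA CAA CAA CTA CAT — no ATG→stop ORF.
Frame -2: GTT ACG GAC TTC GGT TGC TTT CCA TAT CCT AAA TCA TTC AAC AAC AAC TAC ATC — no ATG→stop ORF.
Frame -3: TTA CGG ACT TCG GTT GCT TTC CAT ATC CTA AAT CAT TCA ACA ACA ACT ACA TCA — no ATG→stop ORF.
ORFs ≥ 2 codons: frame +1 19–27 (3 codons), frame +1 31–54 (8 codons), frame +3 3–8 (2 codons). Count = 3.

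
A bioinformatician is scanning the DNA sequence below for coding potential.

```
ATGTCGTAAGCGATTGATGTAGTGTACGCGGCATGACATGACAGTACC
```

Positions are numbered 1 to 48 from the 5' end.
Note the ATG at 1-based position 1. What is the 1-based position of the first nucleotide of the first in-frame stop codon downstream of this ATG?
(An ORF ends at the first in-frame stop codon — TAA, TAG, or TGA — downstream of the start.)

7

Codons from position 1: ATG (1–3), TCG (4–6), TAA (7–9).
TAA is a stop codon; it begins at position 7.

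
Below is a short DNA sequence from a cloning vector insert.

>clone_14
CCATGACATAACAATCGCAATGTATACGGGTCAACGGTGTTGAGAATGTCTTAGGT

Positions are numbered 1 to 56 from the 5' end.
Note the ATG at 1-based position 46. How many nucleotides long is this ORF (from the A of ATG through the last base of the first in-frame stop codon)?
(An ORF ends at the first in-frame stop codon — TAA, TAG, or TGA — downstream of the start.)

9

Codons from position 46: ATG (46–48), TCT (49–51), TAG (52–54).
TAG is the first in-frame stop; ORF spans 46–54, 9 nucleotides.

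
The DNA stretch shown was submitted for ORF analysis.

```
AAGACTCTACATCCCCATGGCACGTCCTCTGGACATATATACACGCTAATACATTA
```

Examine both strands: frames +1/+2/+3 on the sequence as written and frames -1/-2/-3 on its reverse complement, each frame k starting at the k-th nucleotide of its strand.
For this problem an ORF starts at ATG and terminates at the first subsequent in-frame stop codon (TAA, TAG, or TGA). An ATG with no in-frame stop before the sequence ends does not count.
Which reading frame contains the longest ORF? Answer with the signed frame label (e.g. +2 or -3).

+2

Reverse complement (5'→3'): TAATGTATTAGCGTGTATATATGTCCAGAGGACGTGCCATGGGGATGTAGAGTCTT
Frame +1: AAG ACT CTA CAT CCC CAT GGC ACG TCC TCT GGA CAT ATA TAC ACG CTA ATA CAT — no ATG→stop ORF.
Frame +2: AGA CTC TAC ATC CCC ATG GCA CGT CCT CTG GAC ATA TAT ACA CGC TAA TAC ATT — ATG at 17, stop TAA at 47 → 33 nt.
Frame +3: GAC TCT ACA TCC CCA TGG CAC GTC CTC TGG ACA TAT ATA CAC GCT AAT ACA TTA — no ATG→stop ORF.
Frame -1: TAA TGT ATT AGC GTG TAT ATA TGT CCA GAG GAC GTG CCA TGG GGA TGT AGA GTC — no ATG→stop ORF.
Frame -2: AAT GTA TTA GCG TGT ATA TAT GTC CAG AGG ACG TGC CAT GGG GAT GTA GAG TCT — no ATG→stop ORF.
Frame -3: ATG TAT TAG CGT GTA TAT ATG TCC AGA GGA CGT GCC ATG GGG ATG TAG AGT CTT — ATG at 3, stop TAG at 9 → 9 nt; ATG at 21, stop TAG at 48 → 30 nt; ATG at 39, stop TAG at 48 → 12 nt; ATG at 45, stop TAG at 48 → 6 nt.
Longest ORF is 33 nt in frame +2 (positions 17–49).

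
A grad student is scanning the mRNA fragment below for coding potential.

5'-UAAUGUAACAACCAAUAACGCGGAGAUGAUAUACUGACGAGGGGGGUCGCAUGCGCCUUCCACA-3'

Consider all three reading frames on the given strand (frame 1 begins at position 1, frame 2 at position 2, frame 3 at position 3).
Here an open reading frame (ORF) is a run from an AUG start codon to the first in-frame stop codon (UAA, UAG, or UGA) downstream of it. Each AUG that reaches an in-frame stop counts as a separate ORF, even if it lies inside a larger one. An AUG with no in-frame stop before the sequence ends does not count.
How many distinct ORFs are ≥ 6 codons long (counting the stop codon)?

0

Frame 1: UAA UGU AAC AAC CAA UAA CGC GGA GAU GAU AUA CUG ACG AGG GGG GUC GCA UGC GCC UUC CAC — no AUG→stop ORF.
Frame 2: AAU GUA ACA ACC AAU AAC GCG GAG AUG AUA UAC UGA CGA GGG GGG UCG CAU GCG CCU UCC ACA — AUG at 26, stop UGA at 35 → 12 nt.
Frame 3: AUG UAA CAA CCA AUA ACG CGG AGA UGA UAU ACU GAC GAG GGG GGU CGC AUG CGC CUU CCA — AUG at 3, stop UAA at 6 → 6 nt.
No ORF reaches 6 codons. Count = 0.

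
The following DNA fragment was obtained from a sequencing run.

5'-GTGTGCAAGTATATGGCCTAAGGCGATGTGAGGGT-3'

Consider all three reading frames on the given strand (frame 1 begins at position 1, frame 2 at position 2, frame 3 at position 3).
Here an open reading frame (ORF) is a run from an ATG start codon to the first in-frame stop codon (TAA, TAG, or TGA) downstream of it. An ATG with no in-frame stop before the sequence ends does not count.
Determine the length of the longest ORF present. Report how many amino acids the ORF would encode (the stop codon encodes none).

2

Frame 1: GTG TGC AAG TAT ATG GCC TAA GGC GAT GTG AGG — ATG at 13, stop TAA at 19 → 9 nt.
Frame 2: TGT GCA AGT ATA TGG CCT AAG GCG ATG TGA GGG — ATG at 26, stop TGA at 29 → 6 nt.
Frame 3: GTG CAA GTA TAT GGC CTA AGG CGA TGT GAG GGT — no ATG→stop ORF.
Longest: frame 1, positions 13–21, 9 nt = 3 codons = 2 aa. → 2 amino acids.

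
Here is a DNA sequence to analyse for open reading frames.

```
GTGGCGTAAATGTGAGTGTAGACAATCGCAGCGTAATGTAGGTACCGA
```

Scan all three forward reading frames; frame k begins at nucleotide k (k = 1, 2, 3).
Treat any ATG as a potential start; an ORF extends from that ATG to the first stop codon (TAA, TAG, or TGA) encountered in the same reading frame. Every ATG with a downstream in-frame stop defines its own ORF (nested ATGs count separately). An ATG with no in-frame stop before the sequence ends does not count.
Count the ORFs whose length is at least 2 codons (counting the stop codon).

Frame 1: GTG GCG TAA ATG TGA GTG TAG ACA ATC GCA GCG TAA TGT AGG TAC CGA — ATG at 10, stop TGA at 13 → 6 nt.
Frame 2: TGG CGT AAA TGT GAG TGT AGA CAA TCG CAG CGT AAT GTA GGT ACC — no ATG→stop ORF.
Frame 3: GGC GTA AAT GTG AGT GTA GAC AAT CGC AGC GTA ATG TAG GTA CCG — ATG at 36, stop TAG at 39 → 6 nt.
ORFs ≥ 2 codons: frame 1 10–15 (2 codons), frame 3 36–41 (2 codons). Count = 2.

2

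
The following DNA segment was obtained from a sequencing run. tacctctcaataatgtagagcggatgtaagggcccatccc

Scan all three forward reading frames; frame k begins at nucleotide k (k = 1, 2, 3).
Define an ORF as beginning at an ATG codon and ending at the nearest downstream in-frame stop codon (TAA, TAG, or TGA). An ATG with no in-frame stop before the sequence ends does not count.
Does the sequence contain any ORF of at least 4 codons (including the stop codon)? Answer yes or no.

no

Frame 1: TAC CTC TCA ATA ATG TAG AGC GGA TGT AAG GGC CCA TCC — ATG at 13, stop TAG at 16 → 6 nt.
Frame 2: ACC TCT CAA TAA TGT AGA GCG GAT GTA AGG GCC CAT CCC — no ATG→stop ORF.
Frame 3: CCT CTC AAT AAT GTA GAG CGG ATG TAA GGG CCC ATC — ATG at 24, stop TAA at 27 → 6 nt.
Largest ORF found is 2 codons < 4, so no.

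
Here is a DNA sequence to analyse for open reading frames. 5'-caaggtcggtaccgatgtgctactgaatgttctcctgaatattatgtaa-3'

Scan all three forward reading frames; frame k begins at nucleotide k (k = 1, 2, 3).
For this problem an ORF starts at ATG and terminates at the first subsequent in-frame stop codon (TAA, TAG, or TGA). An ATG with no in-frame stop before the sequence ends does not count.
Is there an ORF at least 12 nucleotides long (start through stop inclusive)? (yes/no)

Frame 1: CAA GGT CGG TAC CGA TGT GCT ACT GAA TGT TCT CCT GAA TAT TAT GTA — no ATG→stop ORF.
Frame 2: AAG GTC GGT ACC GAT GTG CTA CTG AAT GTT CTC CTG AAT ATT ATG TAA — ATG at 44, stop TAA at 47 → 6 nt.
Frame 3: AGG TCG GTA CCG ATG TGC TAC TGA ATG TTC TCC TGA ATA TTA TGT — ATG at 15, stop TGA at 24 → 12 nt; ATG at 27, stop TGA at 36 → 12 nt.
Frame 3 has an ORF of 12 nucleotides (positions 15–26) ≥ 12, so yes.

yes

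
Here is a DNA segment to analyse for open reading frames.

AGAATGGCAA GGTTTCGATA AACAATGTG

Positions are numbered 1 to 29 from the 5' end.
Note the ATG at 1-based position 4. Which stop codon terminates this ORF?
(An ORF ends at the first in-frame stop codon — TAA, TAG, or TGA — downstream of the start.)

TAA

Codons from position 4: ATG (4–6), GCA (7–9), AGG (10–12), TTT (13–15), CGA (16–18), TAA (19–21).
The first in-frame stop codon is TAA.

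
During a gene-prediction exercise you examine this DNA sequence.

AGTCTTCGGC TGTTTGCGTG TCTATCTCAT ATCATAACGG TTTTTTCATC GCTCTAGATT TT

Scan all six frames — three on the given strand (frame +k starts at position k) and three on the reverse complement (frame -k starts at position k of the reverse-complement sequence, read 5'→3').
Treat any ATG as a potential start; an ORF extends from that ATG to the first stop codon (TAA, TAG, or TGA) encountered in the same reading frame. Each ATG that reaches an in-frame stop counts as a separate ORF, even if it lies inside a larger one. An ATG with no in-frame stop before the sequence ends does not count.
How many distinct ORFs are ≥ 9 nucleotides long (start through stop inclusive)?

3

Reverse complement (5'→3'): AAAATCTAGAGCGATGAAAAAACCGTTATGATATGAGATAGACACGCAAACAGCCGAAGACT
Frame +1: AGT CTT CGG CTG TTT GCG TGT CTA TCT CAT ATC ATA ACG GTT TTT TCA TCG CTC TAG ATT — no ATG→stop ORF.
Frame +2: GTC TTC GGC TGT TTG CGT GTC TAT CTC ATA TCA TAA CGG TTT TTT CAT CGC TCT AGA TTT — no ATG→stop ORF.
Frame +3: TCT TCG GCT GTT TGC GTG TCT ATC TCA TAT CAT AAC GGT TTT TTC ATC GCT CTA GAT TTT — no ATG→stop ORF.
Frame -1: AAA ATC TAG AGC GAT GAA AAA ACC GTT ATG ATA TGA GAT AGA CAC GCA AAC AGC CGA AGA — ATG at 28, stop TGA at 34 → 9 nt.
Frame -2: AAA TCT AGA GCG ATG AAA AAA CCG TTA TGA TAT GAG ATA GAC ACG CAA ACA GCC GAA GAC — ATG at 14, stop TGA at 29 → 18 nt.
Frame -3: AAT CTA GAG CGA TGA AAA AAC CGT TAT GAT ATG AGA TAG ACA CGC AAA CAG CCG AAG ACT — ATG at 33, stop TAG at 39 → 9 nt.
ORFs ≥ 9 nucleotides: frame -1 28–36 (9 nucleotides), frame -2 14–31 (18 nucleotides), frame -3 33–41 (9 nucleotides). Count = 3.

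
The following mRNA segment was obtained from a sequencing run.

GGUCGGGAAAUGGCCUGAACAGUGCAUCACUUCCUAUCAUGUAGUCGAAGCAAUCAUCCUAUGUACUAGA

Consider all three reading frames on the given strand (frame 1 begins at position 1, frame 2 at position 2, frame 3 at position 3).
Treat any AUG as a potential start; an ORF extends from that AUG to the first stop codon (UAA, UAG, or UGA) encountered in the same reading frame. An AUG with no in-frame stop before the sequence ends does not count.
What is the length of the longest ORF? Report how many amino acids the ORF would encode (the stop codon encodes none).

Frame 1: GGU CGG GAA AUG GCC UGA ACA GUG CAU CAC UUC CUA UCA UGU AGU CGA AGC AAU CAU CCU AUG UAC UAG — AUG at 10, stop UGA at 16 → 9 nt; AUG at 61, stop UAG at 67 → 9 nt.
Frame 2: GUC GGG AAA UGG CCU GAA CAG UGC AUC ACU UCC UAU CAU GUA GUC GAA GCA AUC AUC CUA UGU ACU AGA — no AUG→stop ORF.
Frame 3: UCG GGA AAU GGC CUG AAC AGU GCA UCA CUU CCU AUC AUG UAG UCG AAG CAA UCA UCC UAU GUA CUA — AUG at 39, stop UAG at 42 → 6 nt.
Longest: frame 1, positions 10–18, 9 nt = 3 codons = 2 aa. → 2 amino acids.

2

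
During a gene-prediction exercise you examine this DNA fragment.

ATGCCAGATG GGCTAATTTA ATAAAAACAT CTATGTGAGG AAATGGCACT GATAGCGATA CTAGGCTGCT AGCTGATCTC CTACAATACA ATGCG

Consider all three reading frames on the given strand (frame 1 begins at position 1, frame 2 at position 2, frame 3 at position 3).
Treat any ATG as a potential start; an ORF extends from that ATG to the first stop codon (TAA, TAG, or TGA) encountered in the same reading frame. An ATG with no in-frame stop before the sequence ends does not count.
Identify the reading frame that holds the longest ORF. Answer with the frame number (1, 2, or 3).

1

Frame 1: ATG CCA GAT GGG CTA ATT TAA TAA AAA CAT CTA TGT GAG GAA ATG GCA CTG ATA GCG ATA CTA GGC TGC TAG CTG ATC TCC TAC AAT ACA ATG — ATG at 1, stop TAA at 19 → 21 nt; ATG at 43, stop TAG at 70 → 30 nt.
Frame 2: TGC CAG ATG GGC TAA TTT AAT AAA AAC ATC TAT GTG AGG AAA TGG CAC TGA TAG CGA TAC TAG GCT GCT AGC TGA TCT CCT ACA ATA CAA TGC — ATG at 8, stop TAA at 14 → 9 nt.
Frame 3: GCC AGA TGG GCT AAT TTA ATA AAA ACA TCT ATG TGA GGA AAT GGC ACT GAT AGC GAT ACT AGG CTG CTA GCT GAT CTC CTA CAA TAC AAT GCG — ATG at 33, stop TGA at 36 → 6 nt.
Longest ORF is 30 nt in frame 1 (positions 43–72).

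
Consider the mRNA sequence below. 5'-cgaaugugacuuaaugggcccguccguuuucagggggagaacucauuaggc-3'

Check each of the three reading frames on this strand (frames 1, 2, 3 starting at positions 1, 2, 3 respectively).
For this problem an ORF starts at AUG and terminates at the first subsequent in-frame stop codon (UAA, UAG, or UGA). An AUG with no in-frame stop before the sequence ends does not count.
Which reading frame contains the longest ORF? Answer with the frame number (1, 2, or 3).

Frame 1: CGA AUG UGA CUU AAU GGG CCC GUC CGU UUU CAG GGG GAG AAC UCA UUA GGC — AUG at 4, stop UGA at 7 → 6 nt.
Frame 2: GAA UGU GAC UUA AUG GGC CCG UCC GUU UUC AGG GGG AGA ACU CAU UAG — AUG at 14, stop UAG at 47 → 36 nt.
Frame 3: AAU GUG ACU UAA UGG GCC CGU CCG UUU UCA GGG GGA GAA CUC AUU AGG — no AUG→stop ORF.
Longest ORF is 36 nt in frame 2 (positions 14–49).

2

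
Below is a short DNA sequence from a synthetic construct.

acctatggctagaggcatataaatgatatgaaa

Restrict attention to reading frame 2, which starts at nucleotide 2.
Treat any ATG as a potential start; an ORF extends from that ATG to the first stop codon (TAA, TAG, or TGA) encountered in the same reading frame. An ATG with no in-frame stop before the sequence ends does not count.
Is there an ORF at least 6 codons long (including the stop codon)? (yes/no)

Frame 2: CCT ATG GCT AGA GGC ATA TAA ATG ATA TGA — ATG at 5, stop TAA at 20 → 18 nt; ATG at 23, stop TGA at 29 → 9 nt.
Frame 2 has an ORF of 6 codons (positions 5–22) ≥ 6, so yes.

yes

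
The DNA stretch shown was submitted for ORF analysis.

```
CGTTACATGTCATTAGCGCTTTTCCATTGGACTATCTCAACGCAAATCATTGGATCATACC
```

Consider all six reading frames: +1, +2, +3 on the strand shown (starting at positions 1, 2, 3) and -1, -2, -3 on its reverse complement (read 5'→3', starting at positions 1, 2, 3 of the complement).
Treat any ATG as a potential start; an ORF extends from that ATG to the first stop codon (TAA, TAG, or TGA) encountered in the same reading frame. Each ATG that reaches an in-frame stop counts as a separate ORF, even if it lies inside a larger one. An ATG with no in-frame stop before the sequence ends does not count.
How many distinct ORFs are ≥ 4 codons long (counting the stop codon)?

3

Reverse complement (5'→3'): GGTATGATCCAATGATTTGCGTTGAGATAGTCCAATGGAAAAGCGCTAATGACATGTAACG
Frame +1: CGT TAC ATG TCA TTA GCG CTT TTC CAT TGG ACT ATC TCA ACG CAA ATC ATT GGA TCA TAC — no ATG→stop ORF.
Frame +2: GTT ACA TGT CAT TAG CGC TTT TCC ATT GGA CTA TCT CAA CGC AAA TCA TTG GAT CAT ACC — no ATG→stop ORF.
Frame +3: TTA CAT GTC ATT AGC GCT TTT CCA TTG GAC TAT CTC AAC GCA AAT CAT TGG ATC ATA — no ATG→stop ORF.
Frame -1: GGT ATG ATC CAA TGA TTT GCG TTG AGA TAG TCC AAT GGA AAA GCG CTA ATG ACA TGT AAC — ATG at 4, stop TGA at 13 → 12 nt.
Frame -2: GTA TGA TCC AAT GAT TTG CGT TGA GAT AGT CCA ATG GAA AAG CGC TAA TGA CAT GTA ACG — ATG at 35, stop TAA at 47 → 15 nt.
Frame -3: TAT GAT CCA ATG ATT TGC GTT GAG ATA GTC CAA TGG AAA AGC GCT AAT GAC ATG TAA — ATG at 12, stop TAA at 57 → 48 nt; ATG at 54, stop TAA at 57 → 6 nt.
ORFs ≥ 4 codons: frame -1 4–15 (4 codons), frame -2 35–49 (5 codons), frame -3 12–59 (16 codons). Count = 3.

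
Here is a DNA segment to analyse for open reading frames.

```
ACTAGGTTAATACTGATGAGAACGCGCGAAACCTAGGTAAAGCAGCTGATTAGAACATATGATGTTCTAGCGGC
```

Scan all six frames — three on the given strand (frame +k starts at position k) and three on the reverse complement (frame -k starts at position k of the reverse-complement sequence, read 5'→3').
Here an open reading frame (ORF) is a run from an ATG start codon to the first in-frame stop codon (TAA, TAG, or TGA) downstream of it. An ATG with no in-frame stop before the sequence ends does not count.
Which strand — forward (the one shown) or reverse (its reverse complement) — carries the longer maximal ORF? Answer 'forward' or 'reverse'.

forward

Reverse complement (5'→3'): GCCGCTAGAACATCATATGTTCTAATCAGCTGCTTTACCTAGGTTTCGCGCGTTCTCATCAGTATTAACCTAGT
Frame +1: ACT AGG TTA ATA CTG ATG AGA ACG CGC GAA ACC TAG GTA AAG CAG CTG ATT AGA ACA TAT GAT GTT CTA GCG — ATG at 16, stop TAG at 34 → 21 nt.
Frame +2: CTA GGT TAA TAC TGA TGA GAA CGC GCG AAA CCT AGG TAA AGC AGC TGA TTA GAA CAT ATG ATG TTC TAG CGG — ATG at 59, stop TAG at 68 → 12 nt; ATG at 62, stop TAG at 68 → 9 nt.
Frame +3: TAG GTT AAT ACT GAT GAG AAC GCG CGA AAC CTA GGT AAA GCA GCT GAT TAG AAC ATA TGA TGT TCT AGC GGC — no ATG→stop ORF.
Frame -1: GCC GCT AGA ACA TCA TAT GTT CTA ATC AGC TGC TTT ACC TAG GTT TCG CGC GTT CTC ATC AGT ATT AAC CTA — no ATG→stop ORF.
Frame -2: CCG CTA GAA CAT CAT ATG TTC TAA TCA GCT GCT TTA CCT AGG TTT CGC GCG TTC TCA TCA GTA TTA ACC TAG — ATG at 17, stop TAA at 23 → 9 nt.
Frame -3: CGC TAG AAC ATC ATA TGT TCT AAT CAG CTG CTT TAC CTA GGT TTC GCG CGT TCT CAT CAG TAT TAA CCT AGT — no ATG→stop ORF.
Forward-strand max 21 nt; reverse-strand max 9 nt. The forward strand has the longer ORF.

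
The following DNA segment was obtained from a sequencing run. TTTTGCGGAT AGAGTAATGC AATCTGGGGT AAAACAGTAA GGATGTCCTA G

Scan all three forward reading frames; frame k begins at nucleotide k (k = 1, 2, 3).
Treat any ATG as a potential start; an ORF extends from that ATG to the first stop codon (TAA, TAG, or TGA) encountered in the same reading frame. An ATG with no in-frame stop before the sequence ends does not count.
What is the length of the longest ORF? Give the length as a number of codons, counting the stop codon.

8

Frame 1: TTT TGC GGA TAG AGT AAT GCA ATC TGG GGT AAA ACA GTA AGG ATG TCC TAG — ATG at 43, stop TAG at 49 → 9 nt.
Frame 2: TTT GCG GAT AGA GTA ATG CAA TCT GGG GTA AAA CAG TAA GGA TGT CCT — ATG at 17, stop TAA at 38 → 24 nt.
Frame 3: TTG CGG ATA GAG TAA TGC AAT CTG GGG TAA AAC AGT AAG GAT GTC CTA — no ATG→stop ORF.
Longest: frame 2, positions 17–40, 24 nt = 8 codons = 7 aa. → 8 codons.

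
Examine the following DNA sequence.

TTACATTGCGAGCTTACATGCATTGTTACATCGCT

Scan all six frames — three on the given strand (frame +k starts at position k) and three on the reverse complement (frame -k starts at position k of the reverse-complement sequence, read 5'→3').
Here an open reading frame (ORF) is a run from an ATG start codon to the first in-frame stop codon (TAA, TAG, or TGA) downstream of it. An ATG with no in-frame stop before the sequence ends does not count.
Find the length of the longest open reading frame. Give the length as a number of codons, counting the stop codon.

Reverse complement (5'→3'): AGCGATGTAACAATGCATGTAAGCTCGCAATGTAA
Frame +1: TTA CAT TGC GAG CTT ACA TGC ATT GTT ACA TCG — no ATG→stop ORF.
Frame +2: TAC ATT GCG AGC TTA CAT GCA TTG TTA CAT CGC — no ATG→stop ORF.
Frame +3: ACA TTG CGA GCT TAC ATG CAT TGT TAC ATC GCT — no ATG→stop ORF.
Frame -1: AGC GAT GTA ACA ATG CAT GTA AGC TCG CAA TGT — no ATG→stop ORF.
Frame -2: GCG ATG TAA CAA TGC ATG TAA GCT CGC AAT GTA — ATG at 5, stop TAA at 8 → 6 nt; ATG at 17, stop TAA at 20 → 6 nt.
Frame -3: CGA TGT AAC AAT GCA TGT AAG CTC GCA ATG TAA — ATG at 30, stop TAA at 33 → 6 nt.
Longest: frame -2, positions 5–10, 6 nt = 2 codons = 1 aa. → 2 codons.

2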